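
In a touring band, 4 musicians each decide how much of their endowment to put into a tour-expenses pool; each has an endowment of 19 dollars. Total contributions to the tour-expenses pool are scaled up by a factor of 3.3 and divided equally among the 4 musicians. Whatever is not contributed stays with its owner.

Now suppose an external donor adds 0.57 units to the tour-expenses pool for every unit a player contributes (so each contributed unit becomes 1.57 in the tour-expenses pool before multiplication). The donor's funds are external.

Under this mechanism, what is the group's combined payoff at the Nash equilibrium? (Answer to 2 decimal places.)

The effective private return per unit is now 3.3 × 1.57 / 4 = 1.2953 > 1, so every player's dominant strategy flips to full contribution.
At the Nash equilibrium everyone contributes 19. Group total payoff = 3.3 × 1.57 × 76 = 393.76.

393.76 dollars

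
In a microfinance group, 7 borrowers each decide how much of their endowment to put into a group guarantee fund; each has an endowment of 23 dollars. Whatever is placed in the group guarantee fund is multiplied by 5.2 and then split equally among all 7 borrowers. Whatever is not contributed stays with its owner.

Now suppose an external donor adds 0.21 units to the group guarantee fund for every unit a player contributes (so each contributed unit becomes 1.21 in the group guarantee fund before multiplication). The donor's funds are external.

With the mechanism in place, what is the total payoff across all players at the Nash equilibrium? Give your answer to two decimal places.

With the mechanism, a contributed unit returns 5.2 × 1.21 / 7 = 0.8989 per unit of net cost — still below 1 — so contributing 0 remains dominant for every player.
Everyone keeps their endowment and the group total is 7 × 23 = 161.

161.00 dollars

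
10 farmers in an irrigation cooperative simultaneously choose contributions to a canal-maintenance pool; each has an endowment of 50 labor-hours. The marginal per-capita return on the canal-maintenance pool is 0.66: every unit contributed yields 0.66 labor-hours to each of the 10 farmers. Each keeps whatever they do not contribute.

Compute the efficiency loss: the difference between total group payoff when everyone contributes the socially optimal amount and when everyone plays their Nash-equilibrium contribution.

The private return per contributed unit is 0.66 < 1, so contributing 0 is dominant for every player. At the Nash equilibrium everyone keeps their 50, and the group total is 10 × 50 = 500.
Each contributed unit returns 6.600 to the group as a whole (0.66 to each of 10 players), which exceeds 1, so the social optimum is full contribution: group total = 6.600 × 500 = 3300.00.
Efficiency loss = 3300.00 − 500 = 2800.00.

2800.00 labor-hours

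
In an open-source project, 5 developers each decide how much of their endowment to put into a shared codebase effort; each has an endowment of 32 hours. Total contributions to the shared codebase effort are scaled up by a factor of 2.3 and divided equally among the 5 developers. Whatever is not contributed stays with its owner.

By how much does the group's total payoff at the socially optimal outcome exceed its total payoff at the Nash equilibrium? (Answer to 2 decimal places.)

Each contributed unit returns 2.3/5 = 0.4600 to its contributor — below 1 — so contributing 0 is dominant for every player. At the Nash equilibrium everyone keeps their 32, and the group total is 5 × 32 = 160.
Each contributed unit returns 2.300 to the group as a whole (0.4600 to each of 5 players), which exceeds 1, so the social optimum is full contribution: group total = 2.300 × 160 = 368.00.
Efficiency loss = 368.00 − 160 = 208.00.

208.00 hours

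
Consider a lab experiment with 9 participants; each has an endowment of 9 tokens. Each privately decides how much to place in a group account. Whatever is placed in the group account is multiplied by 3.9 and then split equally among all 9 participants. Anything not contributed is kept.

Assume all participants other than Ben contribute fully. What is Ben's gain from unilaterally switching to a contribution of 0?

5.10 tokens

Switching from a contribution of 9 to 0 lets Ben keep an extra 9 tokens, but lowers the group account by 9, which costs Ben their own share of that drop: 3.9/9 × 9 = 3.90.
Net gain = 9 − 3.90 = 5.10. The private return per contributed unit (0.4333) is below 1, so free-riding is indeed the best response regardless of what the others do.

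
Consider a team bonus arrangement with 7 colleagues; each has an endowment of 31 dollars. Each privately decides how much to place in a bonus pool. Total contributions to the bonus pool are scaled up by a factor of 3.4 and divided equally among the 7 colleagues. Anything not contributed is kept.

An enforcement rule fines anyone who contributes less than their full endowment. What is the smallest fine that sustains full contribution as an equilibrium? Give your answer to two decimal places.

Given the others contribute fully, the best deviation is to contribute 0 (any partial contribution still incurs the fine and gives up units whose private return 0.4857 is below 1).
Deviating from 31 to 0 saves 31 dollars but forfeits the deviator's share of the drop in the bonus pool: 3.4/7 × 31 = 15.06.
So the deviation gain is 31 − 15.06 = 15.94, and the fine must be at least 15.94 dollars to wipe it out.

15.94 dollars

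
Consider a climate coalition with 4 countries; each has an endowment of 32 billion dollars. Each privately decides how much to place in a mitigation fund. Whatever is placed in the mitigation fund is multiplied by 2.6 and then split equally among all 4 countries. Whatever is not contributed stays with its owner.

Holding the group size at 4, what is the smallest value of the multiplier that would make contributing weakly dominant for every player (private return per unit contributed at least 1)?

4

A contributed unit returns (multiplier)/4 to its contributor.
This reaches 1 exactly when the multiplier is 4.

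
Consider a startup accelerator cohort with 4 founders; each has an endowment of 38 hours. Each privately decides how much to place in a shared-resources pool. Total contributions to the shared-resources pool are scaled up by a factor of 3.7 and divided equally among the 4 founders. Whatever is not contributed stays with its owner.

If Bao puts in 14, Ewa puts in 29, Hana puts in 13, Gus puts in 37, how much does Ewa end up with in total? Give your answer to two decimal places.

95.03 hours

Total contributed: 14 + 29 + 13 + 37 = 93.
Each receives 3.7 × 93 / 4 = 86.03 from the shared-resources pool.
Ewa keeps 38 − 29 = 9, so Ewa's payoff is 9 + 86.03 = 95.03.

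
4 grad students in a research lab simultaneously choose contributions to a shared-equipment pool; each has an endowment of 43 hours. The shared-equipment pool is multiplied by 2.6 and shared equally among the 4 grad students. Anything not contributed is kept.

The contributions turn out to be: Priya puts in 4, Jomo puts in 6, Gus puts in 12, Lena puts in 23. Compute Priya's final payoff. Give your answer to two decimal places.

Total contributed: 4 + 6 + 12 + 23 = 45.
Each receives 2.6 × 45 / 4 = 29.25 from the shared-equipment pool.
Priya keeps 43 − 4 = 39, so Priya's payoff is 39 + 29.25 = 68.25.

68.25 hours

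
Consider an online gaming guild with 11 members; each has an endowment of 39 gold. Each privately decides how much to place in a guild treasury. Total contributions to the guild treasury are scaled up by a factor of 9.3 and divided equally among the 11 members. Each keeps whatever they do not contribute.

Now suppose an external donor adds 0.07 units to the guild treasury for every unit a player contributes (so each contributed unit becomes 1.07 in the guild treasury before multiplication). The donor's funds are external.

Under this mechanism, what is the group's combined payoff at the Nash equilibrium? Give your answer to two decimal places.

Even with the mechanism, each unit contributed returns only 9.3 × 1.07 / 11 = 0.9046 per unit of net cost, so contributing nothing is still dominant.
Everyone keeps their endowment and the group total is 11 × 39 = 429.

429.00 gold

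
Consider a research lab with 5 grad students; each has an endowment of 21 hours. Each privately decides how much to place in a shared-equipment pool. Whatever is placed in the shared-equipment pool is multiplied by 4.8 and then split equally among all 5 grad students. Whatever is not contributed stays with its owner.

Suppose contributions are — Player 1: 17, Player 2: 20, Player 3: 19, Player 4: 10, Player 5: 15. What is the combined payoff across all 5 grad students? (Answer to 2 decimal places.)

412.80 hours

Total contributed: 17 + 20 + 19 + 10 + 15 = 81; total kept: 5 × 21 − 81 = 24.
The shared-equipment pool pays out 4.8 × 81 = 388.80 in aggregate.
Group total = 24 + 388.80 = 412.80.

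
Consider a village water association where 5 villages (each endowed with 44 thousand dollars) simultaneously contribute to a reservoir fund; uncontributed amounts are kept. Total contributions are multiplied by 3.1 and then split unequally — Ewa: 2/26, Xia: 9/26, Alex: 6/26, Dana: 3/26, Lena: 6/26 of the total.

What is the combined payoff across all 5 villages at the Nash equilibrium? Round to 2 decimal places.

A player with share s gets back 3.1·s per unit contributed, so full contribution is dominant for anyone with s > 1/3.1 = 0.3226 and zero contribution is dominant for anyone below.
The only share above 0.3226 is Xia's 9/26, contributing 44; the remaining 4 contribute 0. Total contributed: 44.
The reservoir fund pays out 3.1 × 44 = 136.40 in total (split across the unequal shares, but the aggregate is all that matters for the group sum).
The 4 free-riders keep 44 each, adding 176. Group total = 176 + 136.40 = 312.40.

312.40 thousand dollars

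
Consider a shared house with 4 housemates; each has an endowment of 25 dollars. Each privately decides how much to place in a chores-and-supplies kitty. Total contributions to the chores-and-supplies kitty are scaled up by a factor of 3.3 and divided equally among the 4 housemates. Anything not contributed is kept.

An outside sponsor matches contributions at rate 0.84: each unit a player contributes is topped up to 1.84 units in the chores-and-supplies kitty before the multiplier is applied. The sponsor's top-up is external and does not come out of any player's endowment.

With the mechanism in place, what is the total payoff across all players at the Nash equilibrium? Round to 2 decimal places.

The effective private return per unit is now 3.3 × 1.84 / 4 = 1.5180 > 1, so every player's dominant strategy flips to full contribution.
At the Nash equilibrium everyone contributes 25. Group total payoff = 3.3 × 1.84 × 100 = 607.20.

607.20 dollars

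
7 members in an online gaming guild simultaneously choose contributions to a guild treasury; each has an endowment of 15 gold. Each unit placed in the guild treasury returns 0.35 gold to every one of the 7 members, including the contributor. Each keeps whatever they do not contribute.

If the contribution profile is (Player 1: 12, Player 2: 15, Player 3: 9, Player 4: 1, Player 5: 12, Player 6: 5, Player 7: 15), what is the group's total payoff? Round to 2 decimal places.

Total contributed: 12 + 15 + 9 + 1 + 12 + 5 + 15 = 69; total kept: 7 × 15 − 69 = 36.
The guild treasury pays out 0.35 × 7 × 69 = 169.05 in aggregate.
Group total = 36 + 169.05 = 205.05.

205.05 gold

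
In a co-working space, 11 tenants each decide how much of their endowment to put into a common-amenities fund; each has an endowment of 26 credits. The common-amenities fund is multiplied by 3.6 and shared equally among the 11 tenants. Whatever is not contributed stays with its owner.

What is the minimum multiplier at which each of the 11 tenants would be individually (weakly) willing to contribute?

11

A contributed unit returns (multiplier)/11 to its contributor.
This reaches 1 exactly when the multiplier is 11.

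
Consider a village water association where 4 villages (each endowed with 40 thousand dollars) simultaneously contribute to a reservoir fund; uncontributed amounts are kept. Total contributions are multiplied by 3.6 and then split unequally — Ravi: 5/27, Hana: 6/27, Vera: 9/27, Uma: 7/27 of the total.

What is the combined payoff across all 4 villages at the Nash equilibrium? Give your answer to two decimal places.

264.00 thousand dollars

Each unit j contributes comes back to j as 3.6 × (j's share), so j prefers to contribute only if that share exceeds 1/3.6 = 0.2778; otherwise keeping the unit dominates.
Only Vera (9/27) clears that bar, contributing 40; the remaining 3 contribute 0. Total contributed: 40.
The reservoir fund pays out 3.6 × 40 = 144.00 in total (split across the unequal shares, but the aggregate is all that matters for the group sum).
The 3 free-riders keep 40 each, adding 120. Group total = 120 + 144.00 = 264.00.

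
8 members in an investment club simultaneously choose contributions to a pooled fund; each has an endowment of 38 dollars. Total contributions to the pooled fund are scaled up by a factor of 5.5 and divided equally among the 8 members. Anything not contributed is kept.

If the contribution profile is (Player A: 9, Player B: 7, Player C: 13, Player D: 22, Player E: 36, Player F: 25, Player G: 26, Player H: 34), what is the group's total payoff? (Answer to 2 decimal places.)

1078.00 dollars

Total contributed: 9 + 7 + 13 + 22 + 36 + 25 + 26 + 34 = 172; total kept: 8 × 38 − 172 = 132.
The pooled fund pays out 5.5 × 172 = 946.00 in aggregate.
Group total = 132 + 946.00 = 1078.00.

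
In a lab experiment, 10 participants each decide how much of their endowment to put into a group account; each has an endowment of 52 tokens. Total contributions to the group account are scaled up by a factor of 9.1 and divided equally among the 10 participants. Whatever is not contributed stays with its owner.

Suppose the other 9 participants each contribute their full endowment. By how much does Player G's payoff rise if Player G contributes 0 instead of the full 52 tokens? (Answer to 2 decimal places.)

Switching from a contribution of 52 to 0 lets Player G keep an extra 52 tokens, but lowers the group account by 52, which costs Player G their own share of that drop: 9.1/10 × 52 = 47.32.
Net gain = 52 − 47.32 = 4.68. The private return per contributed unit (0.9100) is below 1, so free-riding is indeed the best response regardless of what the others do.

4.68 tokens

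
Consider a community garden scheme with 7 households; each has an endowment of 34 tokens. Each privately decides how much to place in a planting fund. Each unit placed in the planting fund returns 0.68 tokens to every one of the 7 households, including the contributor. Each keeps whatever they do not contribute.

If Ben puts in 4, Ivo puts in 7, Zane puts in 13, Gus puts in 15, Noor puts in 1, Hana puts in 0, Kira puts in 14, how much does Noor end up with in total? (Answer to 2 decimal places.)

Total contributed: 4 + 7 + 13 + 15 + 1 + 0 + 14 = 54.
Each receives 0.68 × 54 = 36.72 from the planting fund.
Noor keeps 34 − 1 = 33, so Noor's payoff is 33 + 36.72 = 69.72.

69.72 tokens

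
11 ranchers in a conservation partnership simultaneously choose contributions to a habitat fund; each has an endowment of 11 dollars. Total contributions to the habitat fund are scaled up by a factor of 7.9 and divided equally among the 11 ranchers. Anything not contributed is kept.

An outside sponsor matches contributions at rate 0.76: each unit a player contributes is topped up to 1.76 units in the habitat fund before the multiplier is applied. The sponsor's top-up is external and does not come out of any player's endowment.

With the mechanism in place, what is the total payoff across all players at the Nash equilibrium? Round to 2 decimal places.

1682.38 dollars

With the mechanism, a contributed unit returns 7.9 × 1.76 / 11 = 1.2640 per unit of net cost to the contributor — now above 1 — so contributing fully is weakly dominant for every player.
At the Nash equilibrium everyone contributes 11. Group total payoff = 7.9 × 1.76 × 121 = 1682.38.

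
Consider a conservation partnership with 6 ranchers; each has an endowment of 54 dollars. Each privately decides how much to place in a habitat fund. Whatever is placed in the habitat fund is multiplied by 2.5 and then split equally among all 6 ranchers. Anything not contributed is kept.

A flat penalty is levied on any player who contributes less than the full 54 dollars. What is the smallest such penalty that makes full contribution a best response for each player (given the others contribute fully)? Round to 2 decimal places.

31.50 dollars

Given the others contribute fully, the best deviation is to contribute 0 (any partial contribution still incurs the fine and gives up units whose private return 0.4167 is below 1).
Deviating from 54 to 0 saves 54 dollars but forfeits the deviator's share of the drop in the habitat fund: 2.5/6 × 54 = 22.50.
So the deviation gain is 54 − 22.50 = 31.50, and the fine must be at least 31.50 dollars to wipe it out.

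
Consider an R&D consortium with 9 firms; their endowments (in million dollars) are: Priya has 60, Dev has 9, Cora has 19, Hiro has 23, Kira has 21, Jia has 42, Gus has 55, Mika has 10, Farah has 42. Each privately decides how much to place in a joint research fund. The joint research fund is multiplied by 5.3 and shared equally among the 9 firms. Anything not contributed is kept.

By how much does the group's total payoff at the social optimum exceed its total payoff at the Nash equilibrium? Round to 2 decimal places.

The private return per contributed unit is 5.3/9 = 0.5889 < 1 for every player regardless of endowment, so the Nash equilibrium is zero contribution and the group total is Σ E_j = 60 + 9 + 19 + 23 + 21 + 42 + 55 + 10 + 42 = 281.
Each contributed unit returns 5.300 to the group, so the social optimum is full contribution by everyone: group total = 5.300 × 281 = 1489.30.
Efficiency loss = (5.300 − 1) × 281 = 1208.30.

1208.30 million dollars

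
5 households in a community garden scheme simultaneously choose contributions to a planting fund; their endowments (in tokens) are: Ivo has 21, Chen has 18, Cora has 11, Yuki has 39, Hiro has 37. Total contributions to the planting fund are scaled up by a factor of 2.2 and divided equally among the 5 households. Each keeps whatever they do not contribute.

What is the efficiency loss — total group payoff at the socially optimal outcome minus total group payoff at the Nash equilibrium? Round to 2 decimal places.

151.20 tokens

The private return per contributed unit is 2.2/5 = 0.4400 < 1 for every player regardless of endowment, so the Nash equilibrium is zero contribution and the group total is Σ E_j = 21 + 18 + 11 + 39 + 37 = 126.
Each contributed unit returns 2.200 to the group, so the social optimum is full contribution by everyone: group total = 2.200 × 126 = 277.20.
Efficiency loss = (2.200 − 1) × 126 = 151.20.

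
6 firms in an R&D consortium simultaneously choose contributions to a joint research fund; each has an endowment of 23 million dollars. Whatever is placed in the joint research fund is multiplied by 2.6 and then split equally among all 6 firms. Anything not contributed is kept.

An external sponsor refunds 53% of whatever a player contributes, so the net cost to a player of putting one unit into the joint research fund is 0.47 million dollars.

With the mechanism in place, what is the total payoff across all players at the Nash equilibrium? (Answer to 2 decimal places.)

With the mechanism, a contributed unit returns (2.6/6) / 0.47 = 0.9220 per unit of net cost — still below 1 — so contributing 0 remains dominant for every player.
Everyone keeps their endowment and the group total is 6 × 23 = 138.

138.00 million dollars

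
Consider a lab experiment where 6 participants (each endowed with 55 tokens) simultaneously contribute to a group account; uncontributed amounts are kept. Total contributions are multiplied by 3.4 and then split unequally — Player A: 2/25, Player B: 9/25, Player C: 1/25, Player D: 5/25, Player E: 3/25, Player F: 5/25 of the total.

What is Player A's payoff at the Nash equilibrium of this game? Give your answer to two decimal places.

A player with share s gets back 3.4·s per unit contributed, so full contribution is dominant for anyone with s > 1/3.4 = 0.2941 and zero contribution is dominant for anyone below.
Player B alone (share 9/25) is above the threshold, contributing 55; the remaining 5 contribute 0. Total contributed: 55.
Player A keeps 55 and receives 3.4 × 55 × 2/25 = 14.96 from the group account, for a payoff of 69.96.

69.96 tokens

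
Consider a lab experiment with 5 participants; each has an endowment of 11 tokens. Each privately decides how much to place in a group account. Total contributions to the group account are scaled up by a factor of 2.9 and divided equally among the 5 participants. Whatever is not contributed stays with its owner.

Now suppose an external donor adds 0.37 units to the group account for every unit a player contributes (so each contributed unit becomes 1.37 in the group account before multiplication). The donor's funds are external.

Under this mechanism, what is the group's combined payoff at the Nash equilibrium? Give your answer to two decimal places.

Even with the mechanism, each unit contributed returns only 2.9 × 1.37 / 5 = 0.7946 per unit of net cost, so contributing nothing is still dominant.
Everyone keeps their endowment and the group total is 5 × 11 = 55.

55.00 tokens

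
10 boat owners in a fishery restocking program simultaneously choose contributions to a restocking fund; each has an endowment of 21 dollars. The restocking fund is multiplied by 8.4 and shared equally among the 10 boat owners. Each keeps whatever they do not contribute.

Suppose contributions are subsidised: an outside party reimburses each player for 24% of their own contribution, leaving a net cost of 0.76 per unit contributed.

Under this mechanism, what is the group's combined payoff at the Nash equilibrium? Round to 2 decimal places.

1814.40 dollars

Under the mechanism each unit contributed yields (8.4/10) / 0.76 = 1.1053 back to its contributor per unit of net cost, which exceeds 1, making full contribution the dominant choice for everyone.
At the Nash equilibrium everyone contributes 21. Group total payoff = 10 × (21 × 0.24 + 8.4 × 21) = 1814.40.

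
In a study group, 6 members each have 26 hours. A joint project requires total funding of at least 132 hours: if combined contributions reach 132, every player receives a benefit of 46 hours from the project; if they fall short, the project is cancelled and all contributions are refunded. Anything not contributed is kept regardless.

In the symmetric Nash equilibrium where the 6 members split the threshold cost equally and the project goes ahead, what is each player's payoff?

Equal share of the threshold: 132/6 = 22.
At this profile no one gains by cutting their contribution: any cut drops the total below 132, the project is cancelled, contributions are refunded, and the deviator ends with 26, which is less than 26 − 22 + 46 = 50. Contributing more than 22 just wastes the excess. So contributing exactly 22 is a best response.
Each player's payoff: 26 − 22 + 46 = 50.

50 hours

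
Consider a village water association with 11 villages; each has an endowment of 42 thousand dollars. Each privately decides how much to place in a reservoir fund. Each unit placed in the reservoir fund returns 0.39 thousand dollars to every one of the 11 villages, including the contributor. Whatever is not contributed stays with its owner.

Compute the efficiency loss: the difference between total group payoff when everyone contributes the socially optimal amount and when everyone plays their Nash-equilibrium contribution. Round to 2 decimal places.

The private return per contributed unit is 0.39 < 1, so contributing 0 is dominant for every player. At the Nash equilibrium everyone keeps their 42, and the group total is 11 × 42 = 462.
Each contributed unit returns 4.290 to the group as a whole (0.39 to each of 11 players), which exceeds 1, so the social optimum is full contribution: group total = 4.290 × 462 = 1981.98.
Efficiency loss = 1981.98 − 462 = 1519.98.

1519.98 thousand dollars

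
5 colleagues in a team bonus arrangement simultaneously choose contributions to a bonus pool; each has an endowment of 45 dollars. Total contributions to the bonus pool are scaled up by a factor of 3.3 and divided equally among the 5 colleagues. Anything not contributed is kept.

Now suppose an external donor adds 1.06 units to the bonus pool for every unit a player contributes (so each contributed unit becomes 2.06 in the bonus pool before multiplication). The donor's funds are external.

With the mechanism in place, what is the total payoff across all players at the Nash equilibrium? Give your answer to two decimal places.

1529.55 dollars

With the mechanism, a contributed unit returns 3.3 × 2.06 / 5 = 1.3596 per unit of net cost to the contributor — now above 1 — so contributing fully is weakly dominant for every player.
So the Nash equilibrium is full contribution by all 5; the group earns 3.3 × 2.06 × 225 = 1529.55.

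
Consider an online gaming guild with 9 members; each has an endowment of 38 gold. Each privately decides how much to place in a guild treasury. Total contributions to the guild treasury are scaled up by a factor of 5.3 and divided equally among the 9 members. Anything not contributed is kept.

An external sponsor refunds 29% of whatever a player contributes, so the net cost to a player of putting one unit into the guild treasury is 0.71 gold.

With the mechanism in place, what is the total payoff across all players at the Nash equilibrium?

342.00 gold

Even with the mechanism, each unit contributed returns only (5.3/9) / 0.71 = 0.8294 per unit of net cost, so contributing nothing is still dominant.
Everyone keeps their endowment and the group total is 9 × 38 = 342.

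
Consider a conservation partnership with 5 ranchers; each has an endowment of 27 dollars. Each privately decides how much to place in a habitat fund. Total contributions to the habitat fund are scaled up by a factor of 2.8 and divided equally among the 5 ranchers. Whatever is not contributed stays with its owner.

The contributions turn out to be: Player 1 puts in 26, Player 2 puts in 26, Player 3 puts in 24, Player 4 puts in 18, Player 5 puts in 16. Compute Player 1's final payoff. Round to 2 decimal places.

Total contributed: 26 + 26 + 24 + 18 + 16 = 110.
Each receives 2.8 × 110 / 5 = 61.60 from the habitat fund.
Player 1 keeps 27 − 26 = 1, so Player 1's payoff is 1 + 61.60 = 62.60.

62.60 dollars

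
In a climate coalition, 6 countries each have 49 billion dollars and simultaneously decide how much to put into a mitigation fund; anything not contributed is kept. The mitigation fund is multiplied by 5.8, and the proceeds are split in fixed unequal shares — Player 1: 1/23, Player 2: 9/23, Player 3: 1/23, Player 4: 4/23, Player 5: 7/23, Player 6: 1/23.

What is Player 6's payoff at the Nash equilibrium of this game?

86.07 billion dollars

A player with share s gets back 5.8·s per unit contributed, so full contribution is dominant for anyone with s > 1/5.8 = 0.1724 and zero contribution is dominant for anyone below.
Player 2, Player 4 and Player 5 clear that bar, contributing 49 each; the remaining 3 contribute 0. Total contributed: 147.
Player 6 keeps 49 and receives 5.8 × 147 × 1/23 = 37.07 from the mitigation fund, for a payoff of 86.07.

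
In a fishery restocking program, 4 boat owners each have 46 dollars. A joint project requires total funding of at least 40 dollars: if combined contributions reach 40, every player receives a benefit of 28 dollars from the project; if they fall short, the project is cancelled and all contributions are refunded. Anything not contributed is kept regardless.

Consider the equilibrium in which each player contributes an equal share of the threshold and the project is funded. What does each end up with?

Equal share of the threshold: 40/4 = 10.
At this profile no one gains by cutting their contribution: any cut drops the total below 40, the project is cancelled, contributions are refunded, and the deviator ends with 46, which is less than 46 − 10 + 28 = 64. Contributing more than 10 just wastes the excess. So contributing exactly 10 is a best response.
Each player's payoff: 46 − 10 + 28 = 64.

64 dollars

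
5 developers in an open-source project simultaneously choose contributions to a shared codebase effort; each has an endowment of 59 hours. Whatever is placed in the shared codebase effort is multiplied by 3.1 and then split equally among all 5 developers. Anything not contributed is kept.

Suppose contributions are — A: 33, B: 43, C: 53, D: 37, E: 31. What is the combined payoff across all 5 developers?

Total contributed: 33 + 43 + 53 + 37 + 31 = 197; total kept: 5 × 59 − 197 = 98.
The shared codebase effort pays out 3.1 × 197 = 610.70 in aggregate.
Group total = 98 + 610.70 = 708.70.

708.70 hours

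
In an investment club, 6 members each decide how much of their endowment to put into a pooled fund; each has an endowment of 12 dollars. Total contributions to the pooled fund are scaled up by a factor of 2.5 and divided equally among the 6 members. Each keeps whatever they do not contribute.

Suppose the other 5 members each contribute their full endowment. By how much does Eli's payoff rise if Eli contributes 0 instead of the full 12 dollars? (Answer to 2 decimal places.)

7.00 dollars

Switching from a contribution of 12 to 0 lets Eli keep an extra 12 dollars, but lowers the pooled fund by 12, which costs Eli their own share of that drop: 2.5/6 × 12 = 5.00.
Net gain = 12 − 5.00 = 7.00. The private return per contributed unit (0.4167) is below 1, so free-riding is indeed the best response regardless of what the others do.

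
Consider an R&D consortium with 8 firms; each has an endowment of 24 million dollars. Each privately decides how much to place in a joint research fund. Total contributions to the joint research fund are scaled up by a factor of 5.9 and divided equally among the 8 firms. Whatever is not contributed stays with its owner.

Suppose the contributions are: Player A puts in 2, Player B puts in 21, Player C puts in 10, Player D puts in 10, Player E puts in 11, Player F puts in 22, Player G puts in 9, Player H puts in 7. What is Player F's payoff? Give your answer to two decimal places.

69.85 million dollars

Total contributed: 2 + 21 + 10 + 10 + 11 + 22 + 9 + 7 = 92.
Each receives 5.9 × 92 / 8 = 67.85 from the joint research fund.
Player F keeps 24 − 22 = 2, so Player F's payoff is 2 + 67.85 = 69.85.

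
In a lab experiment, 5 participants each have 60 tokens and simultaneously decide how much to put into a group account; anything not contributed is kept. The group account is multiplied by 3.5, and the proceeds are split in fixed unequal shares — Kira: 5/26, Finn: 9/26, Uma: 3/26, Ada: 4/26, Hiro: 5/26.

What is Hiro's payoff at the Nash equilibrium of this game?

100.38 tokens

Player j's private return per contributed unit is 3.5 × (j's share). Contributing is weakly dominant for j when that share is at least 1/3.5 = 0.2857, and contributing 0 is dominant otherwise.
The only share above 0.2857 is Finn's 9/26, contributing 60; the remaining 4 contribute 0. Total contributed: 60.
Hiro keeps 60 and receives 3.5 × 60 × 5/26 = 40.38 from the group account, for a payoff of 100.38.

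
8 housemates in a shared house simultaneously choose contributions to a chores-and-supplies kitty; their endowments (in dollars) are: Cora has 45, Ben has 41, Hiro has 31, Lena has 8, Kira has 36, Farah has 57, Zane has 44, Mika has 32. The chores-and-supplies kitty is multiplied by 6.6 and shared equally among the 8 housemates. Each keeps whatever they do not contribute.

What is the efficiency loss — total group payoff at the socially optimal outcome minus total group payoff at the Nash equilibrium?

1646.40 dollars

The private return per contributed unit is 6.6/8 = 0.8250 < 1 for every player regardless of endowment, so the Nash equilibrium is zero contribution and the group total is Σ E_j = 45 + 41 + 31 + 8 + 36 + 57 + 44 + 32 = 294.
Each contributed unit returns 6.600 to the group, so the social optimum is full contribution by everyone: group total = 6.600 × 294 = 1940.40.
Efficiency loss = (6.600 − 1) × 294 = 1646.40.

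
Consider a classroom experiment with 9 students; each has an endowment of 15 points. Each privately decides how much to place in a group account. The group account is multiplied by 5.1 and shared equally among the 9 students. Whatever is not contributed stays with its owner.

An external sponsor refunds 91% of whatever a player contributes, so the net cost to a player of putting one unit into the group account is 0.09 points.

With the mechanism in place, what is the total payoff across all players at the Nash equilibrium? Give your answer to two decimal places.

With the mechanism, a contributed unit returns (5.1/9) / 0.09 = 6.2963 per unit of net cost to the contributor — now above 1 — so contributing fully is weakly dominant for every player.
At the Nash equilibrium everyone contributes 15. Group total payoff = 9 × (15 × 0.91 + 5.1 × 15) = 811.35.

811.35 points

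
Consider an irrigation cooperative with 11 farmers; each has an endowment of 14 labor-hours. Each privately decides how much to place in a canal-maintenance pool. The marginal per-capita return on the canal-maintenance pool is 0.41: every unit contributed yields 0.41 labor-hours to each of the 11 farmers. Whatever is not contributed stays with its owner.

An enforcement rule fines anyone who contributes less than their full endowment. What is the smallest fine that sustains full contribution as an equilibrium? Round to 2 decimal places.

Given the others contribute fully, the best deviation is to contribute 0 (any partial contribution still incurs the fine and gives up units whose private return 0.41 is below 1).
Deviating from 14 to 0 saves 14 labor-hours but forfeits the deviator's share of the drop in the canal-maintenance pool: 0.41 × 14 = 5.74.
So the deviation gain is 14 − 5.74 = 8.26, and the fine must be at least 8.26 labor-hours to wipe it out.

8.26 labor-hours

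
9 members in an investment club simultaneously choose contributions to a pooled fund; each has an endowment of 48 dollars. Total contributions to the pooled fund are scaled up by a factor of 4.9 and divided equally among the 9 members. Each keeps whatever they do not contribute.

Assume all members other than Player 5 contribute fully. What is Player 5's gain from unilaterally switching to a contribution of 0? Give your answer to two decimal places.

21.87 dollars

Switching from a contribution of 48 to 0 lets Player 5 keep an extra 48 dollars, but lowers the pooled fund by 48, which costs Player 5 their own share of that drop: 4.9/9 × 48 = 26.13.
Net gain = 48 − 26.13 = 21.87. The private return per contributed unit (0.5444) is below 1, so free-riding is indeed the best response regardless of what the others do.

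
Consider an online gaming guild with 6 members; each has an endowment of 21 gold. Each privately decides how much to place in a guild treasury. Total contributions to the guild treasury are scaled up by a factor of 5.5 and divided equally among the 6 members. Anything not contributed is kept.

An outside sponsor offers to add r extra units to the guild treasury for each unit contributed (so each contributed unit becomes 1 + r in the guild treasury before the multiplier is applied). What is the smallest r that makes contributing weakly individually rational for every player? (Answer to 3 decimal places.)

With matching at rate r, one contributed unit becomes (1 + r) in the guild treasury and returns 5.5 × (1 + r) / 6 to the contributor.
Setting this equal to 1: 1 + r = 6/5.5 = 1.0909.
So the minimum matching rate is r = 1.0909 − 1 = 0.091.

0.091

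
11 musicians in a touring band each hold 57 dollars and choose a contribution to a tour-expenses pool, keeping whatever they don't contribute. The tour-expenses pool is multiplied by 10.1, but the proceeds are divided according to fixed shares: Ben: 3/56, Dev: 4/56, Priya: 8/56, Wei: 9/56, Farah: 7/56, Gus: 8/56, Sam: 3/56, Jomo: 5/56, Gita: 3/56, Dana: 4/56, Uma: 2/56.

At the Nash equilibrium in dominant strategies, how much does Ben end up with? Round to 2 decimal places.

180.36 dollars

Player j's private return per contributed unit is 10.1 × (j's share). Contributing is weakly dominant for j when that share is at least 1/10.1 = 0.0990, and contributing 0 is dominant otherwise.
Priya, Wei, Farah and Gus clear that bar, contributing 57 each; the remaining 7 contribute 0. Total contributed: 228.
Ben keeps 57 and receives 10.1 × 228 × 3/56 = 123.36 from the tour-expenses pool, for a payoff of 180.36.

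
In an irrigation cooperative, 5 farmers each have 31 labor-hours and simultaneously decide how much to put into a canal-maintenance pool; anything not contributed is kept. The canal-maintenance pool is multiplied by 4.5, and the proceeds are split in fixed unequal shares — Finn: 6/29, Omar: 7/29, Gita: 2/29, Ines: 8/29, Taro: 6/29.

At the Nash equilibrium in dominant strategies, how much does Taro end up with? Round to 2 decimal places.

For player j, contributing a unit is worthwhile iff 4.5 × (j's share) ≥ 1, i.e. iff j's share is at least 0.2222.
Omar and Ines are above the threshold, contributing 31 each; the remaining 3 contribute 0. Total contributed: 62.
Taro keeps 31 and receives 4.5 × 62 × 6/29 = 57.72 from the canal-maintenance pool, for a payoff of 88.72.

88.72 labor-hours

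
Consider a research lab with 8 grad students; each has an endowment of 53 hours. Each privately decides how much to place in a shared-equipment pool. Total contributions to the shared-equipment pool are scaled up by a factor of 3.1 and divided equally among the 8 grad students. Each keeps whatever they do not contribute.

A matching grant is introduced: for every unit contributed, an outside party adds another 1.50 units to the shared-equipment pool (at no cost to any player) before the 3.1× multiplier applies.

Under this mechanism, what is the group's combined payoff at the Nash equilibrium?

424.00 hours

The effective private return is 3.1 × 2.50 / 8 = 0.9688, which is still under 1, so the mechanism doesn't change anyone's dominant strategy: zero contribution.
At the Nash equilibrium no one contributes; group total payoff = 8 × 53 = 424.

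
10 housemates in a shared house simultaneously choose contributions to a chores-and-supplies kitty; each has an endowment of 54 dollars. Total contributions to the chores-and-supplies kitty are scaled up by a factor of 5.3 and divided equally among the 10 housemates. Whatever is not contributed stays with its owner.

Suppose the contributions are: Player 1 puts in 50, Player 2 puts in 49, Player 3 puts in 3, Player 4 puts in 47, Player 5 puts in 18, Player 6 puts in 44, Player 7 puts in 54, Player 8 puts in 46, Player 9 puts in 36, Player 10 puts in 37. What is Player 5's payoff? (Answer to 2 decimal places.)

239.52 dollars

Total contributed: 50 + 49 + 3 + 47 + 18 + 44 + 54 + 46 + 36 + 37 = 384.
Each receives 5.3 × 384 / 10 = 203.52 from the chores-and-supplies kitty.
Player 5 keeps 54 − 18 = 36, so Player 5's payoff is 36 + 203.52 = 239.52.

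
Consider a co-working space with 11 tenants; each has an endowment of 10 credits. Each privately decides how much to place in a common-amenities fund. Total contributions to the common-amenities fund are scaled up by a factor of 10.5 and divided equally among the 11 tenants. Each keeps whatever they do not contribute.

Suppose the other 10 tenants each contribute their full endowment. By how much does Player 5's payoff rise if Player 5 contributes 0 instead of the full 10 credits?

Switching from a contribution of 10 to 0 lets Player 5 keep an extra 10 credits, but lowers the common-amenities fund by 10, which costs Player 5 their own share of that drop: 10.5/11 × 10 = 9.55.
Net gain = 10 − 9.55 = 0.45. The private return per contributed unit (0.9545) is below 1, so free-riding is indeed the best response regardless of what the others do.

0.45 credits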